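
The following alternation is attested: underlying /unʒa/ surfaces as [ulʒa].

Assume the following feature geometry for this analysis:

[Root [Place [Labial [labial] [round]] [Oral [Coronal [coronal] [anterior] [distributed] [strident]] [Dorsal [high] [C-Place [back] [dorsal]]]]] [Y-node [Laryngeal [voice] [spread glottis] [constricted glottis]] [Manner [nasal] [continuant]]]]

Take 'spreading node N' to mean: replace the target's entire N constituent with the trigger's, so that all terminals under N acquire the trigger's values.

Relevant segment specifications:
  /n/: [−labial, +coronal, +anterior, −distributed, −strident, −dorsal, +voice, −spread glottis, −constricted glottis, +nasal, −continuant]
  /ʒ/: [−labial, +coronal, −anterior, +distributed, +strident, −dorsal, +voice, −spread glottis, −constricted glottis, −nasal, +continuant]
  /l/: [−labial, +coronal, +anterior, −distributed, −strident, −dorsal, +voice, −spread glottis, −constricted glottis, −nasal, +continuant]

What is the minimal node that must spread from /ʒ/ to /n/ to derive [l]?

Manner

Feature comparison: [nasal], [continuant] differ between /n/ and [l]; the remaining terminals match.
These terminals are all dominated by Manner, and no proper subconstituent of Manner covers them all; Manner is their lowest common ancestor.
Spreading Manner from /ʒ/ overwrites each of those terminals with /ʒ/'s values, yielding exactly [l].
[anterior], [strident] stay as in /n/ although /ʒ/ differs there, so no node dominating them spread; among the remaining candidates Manner is the lowest that derives the output.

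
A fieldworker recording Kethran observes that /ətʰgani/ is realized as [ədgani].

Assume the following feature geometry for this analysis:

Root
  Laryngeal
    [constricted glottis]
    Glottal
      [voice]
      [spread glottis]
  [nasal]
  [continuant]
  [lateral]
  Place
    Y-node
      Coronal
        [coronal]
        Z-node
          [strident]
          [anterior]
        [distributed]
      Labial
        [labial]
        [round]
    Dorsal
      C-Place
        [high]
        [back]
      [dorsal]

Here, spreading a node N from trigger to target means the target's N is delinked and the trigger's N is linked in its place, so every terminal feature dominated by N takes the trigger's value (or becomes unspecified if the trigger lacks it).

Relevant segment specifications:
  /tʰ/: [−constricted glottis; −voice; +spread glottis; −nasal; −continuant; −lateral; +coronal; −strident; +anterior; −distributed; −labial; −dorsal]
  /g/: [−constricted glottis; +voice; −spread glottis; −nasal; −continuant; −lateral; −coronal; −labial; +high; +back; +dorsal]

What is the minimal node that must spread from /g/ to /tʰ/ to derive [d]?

Glottal

Comparing /tʰ/ with its surface form [d], the features that change are [voice], [spread glottis].
In this geometry the lowest node dominating all of them is Glottal: every daughter of Glottal dominates only a proper subset, so no lower node suffices.
Spreading Glottal from /g/ overwrites each of those terminals with /g/'s values, yielding exactly [d].
Features on which the two segments disagree outside Glottal, such as [dorsal], [coronal], are unchanged — nothing dominating them spread, and Glottal is the minimal sufficient constituent.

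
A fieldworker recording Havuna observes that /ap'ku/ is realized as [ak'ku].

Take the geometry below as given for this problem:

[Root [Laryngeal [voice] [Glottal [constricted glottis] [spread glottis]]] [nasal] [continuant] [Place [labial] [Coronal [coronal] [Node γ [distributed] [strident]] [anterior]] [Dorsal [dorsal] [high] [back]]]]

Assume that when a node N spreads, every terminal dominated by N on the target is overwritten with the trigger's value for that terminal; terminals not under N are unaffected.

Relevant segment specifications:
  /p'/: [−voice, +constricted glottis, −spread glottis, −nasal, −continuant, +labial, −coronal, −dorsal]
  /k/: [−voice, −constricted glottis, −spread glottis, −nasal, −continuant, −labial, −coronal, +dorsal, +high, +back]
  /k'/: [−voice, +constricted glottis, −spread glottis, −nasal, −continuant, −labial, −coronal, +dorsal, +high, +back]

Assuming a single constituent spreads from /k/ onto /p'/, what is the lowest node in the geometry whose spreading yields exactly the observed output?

Place

Feature comparison: [labial], [dorsal], [high], [back] differ between /p'/ and [k']; the remaining terminals match.
Tracing each changed feature up the tree, the paths first meet at Place; any lower node misses at least one of them.
Spreading Place from /k/ overwrites each of those terminals with /k/'s values, yielding exactly [k'].
[constricted glottis] — on which /k/ differs from /p'/ — is unchanged, so Root cannot have spread; the constituent is no larger than Place.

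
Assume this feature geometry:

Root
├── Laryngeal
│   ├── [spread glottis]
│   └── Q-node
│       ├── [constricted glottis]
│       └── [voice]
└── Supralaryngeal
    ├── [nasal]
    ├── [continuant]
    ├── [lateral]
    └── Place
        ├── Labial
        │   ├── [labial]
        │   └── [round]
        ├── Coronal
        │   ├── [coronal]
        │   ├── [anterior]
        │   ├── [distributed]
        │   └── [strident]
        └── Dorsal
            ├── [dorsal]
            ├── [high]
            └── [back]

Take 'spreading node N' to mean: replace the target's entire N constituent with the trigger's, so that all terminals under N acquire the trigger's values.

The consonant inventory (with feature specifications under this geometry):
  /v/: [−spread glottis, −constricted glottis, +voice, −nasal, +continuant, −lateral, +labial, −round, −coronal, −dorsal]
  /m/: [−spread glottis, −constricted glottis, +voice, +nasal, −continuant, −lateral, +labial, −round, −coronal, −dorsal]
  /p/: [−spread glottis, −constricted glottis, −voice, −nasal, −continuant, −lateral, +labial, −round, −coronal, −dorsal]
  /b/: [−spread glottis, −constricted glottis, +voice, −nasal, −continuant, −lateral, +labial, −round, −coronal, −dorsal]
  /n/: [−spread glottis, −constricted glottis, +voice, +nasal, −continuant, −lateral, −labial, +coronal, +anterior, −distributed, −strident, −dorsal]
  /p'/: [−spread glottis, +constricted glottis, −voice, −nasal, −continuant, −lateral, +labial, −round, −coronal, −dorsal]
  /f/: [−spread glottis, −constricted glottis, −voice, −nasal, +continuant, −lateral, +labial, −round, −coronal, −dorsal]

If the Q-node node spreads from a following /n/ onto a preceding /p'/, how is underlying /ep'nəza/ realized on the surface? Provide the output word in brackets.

[ebnəza]

Terminals under Q-node in this geometry: [constricted glottis], [voice].
The target acquires /n/'s values for everything under Q-node — [−constricted glottis], [+voice] — while keeping its own [spread glottis], [nasal], [continuant], ….
This feature bundle is that of [b], so /ep'nəza/ surfaces as [ebnəza].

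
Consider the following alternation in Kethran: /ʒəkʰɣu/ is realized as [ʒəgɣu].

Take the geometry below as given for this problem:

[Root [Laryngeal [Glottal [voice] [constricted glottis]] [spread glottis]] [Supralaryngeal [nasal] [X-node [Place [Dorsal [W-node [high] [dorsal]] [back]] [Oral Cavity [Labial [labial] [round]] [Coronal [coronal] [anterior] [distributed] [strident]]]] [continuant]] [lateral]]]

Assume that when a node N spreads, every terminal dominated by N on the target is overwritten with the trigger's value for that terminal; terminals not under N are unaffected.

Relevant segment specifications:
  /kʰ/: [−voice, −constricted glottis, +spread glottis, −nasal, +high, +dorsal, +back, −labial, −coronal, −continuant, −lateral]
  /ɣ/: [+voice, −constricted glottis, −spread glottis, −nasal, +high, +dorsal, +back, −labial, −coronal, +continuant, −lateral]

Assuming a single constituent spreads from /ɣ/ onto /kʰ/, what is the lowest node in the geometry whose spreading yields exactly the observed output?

Comparing /kʰ/ with its surface form [g], the features that change are [voice], [spread glottis].
In this geometry the lowest node dominating all of them is Laryngeal: every daughter of Laryngeal dominates only a proper subset, so no lower node suffices.
If Laryngeal spreads, every terminal under it takes /ɣ/'s value, producing [g] as observed.
Since [continuant] is preserved even though /ɣ/ disagrees there, no node above Laryngeal spread.

Laryngeal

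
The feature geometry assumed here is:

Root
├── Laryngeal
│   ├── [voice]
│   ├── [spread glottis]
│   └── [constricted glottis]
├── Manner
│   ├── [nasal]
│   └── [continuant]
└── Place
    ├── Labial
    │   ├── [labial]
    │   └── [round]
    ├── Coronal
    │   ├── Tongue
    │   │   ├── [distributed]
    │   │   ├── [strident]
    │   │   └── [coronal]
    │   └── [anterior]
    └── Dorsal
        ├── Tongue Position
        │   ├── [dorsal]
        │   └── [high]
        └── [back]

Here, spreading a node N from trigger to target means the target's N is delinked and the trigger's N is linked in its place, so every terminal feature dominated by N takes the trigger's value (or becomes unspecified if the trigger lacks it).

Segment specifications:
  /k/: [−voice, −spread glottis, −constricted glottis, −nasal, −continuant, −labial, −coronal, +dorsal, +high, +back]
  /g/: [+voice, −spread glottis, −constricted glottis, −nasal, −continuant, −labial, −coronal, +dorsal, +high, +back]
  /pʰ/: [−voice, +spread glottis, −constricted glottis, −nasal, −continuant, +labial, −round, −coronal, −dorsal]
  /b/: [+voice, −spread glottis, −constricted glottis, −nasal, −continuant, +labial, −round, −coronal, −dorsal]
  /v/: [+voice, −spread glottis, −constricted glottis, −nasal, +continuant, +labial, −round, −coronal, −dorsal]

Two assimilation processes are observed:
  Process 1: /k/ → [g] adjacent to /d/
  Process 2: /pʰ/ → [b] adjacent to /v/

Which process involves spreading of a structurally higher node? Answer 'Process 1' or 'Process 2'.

Process 1 alters [voice]; the lowest dominating node is [voice] (depth 2 from Root).
In Process 2, [voice], [spread glottis] change, so the minimal spreading node is Laryngeal at depth 1.
Laryngeal (depth 1) sits above [voice] (depth 2), making Process 2 the one with the higher spreading node.

Process 2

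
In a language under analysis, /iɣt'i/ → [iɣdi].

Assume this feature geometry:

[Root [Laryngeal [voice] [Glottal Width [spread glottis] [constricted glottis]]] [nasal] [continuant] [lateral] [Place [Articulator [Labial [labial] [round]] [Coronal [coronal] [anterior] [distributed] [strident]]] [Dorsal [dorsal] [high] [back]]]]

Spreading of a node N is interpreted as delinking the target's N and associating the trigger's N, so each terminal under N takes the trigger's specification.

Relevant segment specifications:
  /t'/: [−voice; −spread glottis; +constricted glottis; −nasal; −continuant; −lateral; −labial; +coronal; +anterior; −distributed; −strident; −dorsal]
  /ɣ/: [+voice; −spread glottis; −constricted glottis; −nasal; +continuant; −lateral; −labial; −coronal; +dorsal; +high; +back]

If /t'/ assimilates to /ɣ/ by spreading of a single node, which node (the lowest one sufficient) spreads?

Feature comparison: [voice], [constricted glottis] differ between /t'/ and [d]; the remaining terminals match.
These terminals are all dominated by Laryngeal, and no proper subconstituent of Laryngeal covers them all; Laryngeal is their lowest common ancestor.
Delinking /t'/'s Laryngeal and associating /ɣ/'s Laryngeal gives precisely the feature bundle of [d].
Since [coronal], [dorsal] are preserved even though /ɣ/ disagrees there, no node above Laryngeal spread.

Laryngeal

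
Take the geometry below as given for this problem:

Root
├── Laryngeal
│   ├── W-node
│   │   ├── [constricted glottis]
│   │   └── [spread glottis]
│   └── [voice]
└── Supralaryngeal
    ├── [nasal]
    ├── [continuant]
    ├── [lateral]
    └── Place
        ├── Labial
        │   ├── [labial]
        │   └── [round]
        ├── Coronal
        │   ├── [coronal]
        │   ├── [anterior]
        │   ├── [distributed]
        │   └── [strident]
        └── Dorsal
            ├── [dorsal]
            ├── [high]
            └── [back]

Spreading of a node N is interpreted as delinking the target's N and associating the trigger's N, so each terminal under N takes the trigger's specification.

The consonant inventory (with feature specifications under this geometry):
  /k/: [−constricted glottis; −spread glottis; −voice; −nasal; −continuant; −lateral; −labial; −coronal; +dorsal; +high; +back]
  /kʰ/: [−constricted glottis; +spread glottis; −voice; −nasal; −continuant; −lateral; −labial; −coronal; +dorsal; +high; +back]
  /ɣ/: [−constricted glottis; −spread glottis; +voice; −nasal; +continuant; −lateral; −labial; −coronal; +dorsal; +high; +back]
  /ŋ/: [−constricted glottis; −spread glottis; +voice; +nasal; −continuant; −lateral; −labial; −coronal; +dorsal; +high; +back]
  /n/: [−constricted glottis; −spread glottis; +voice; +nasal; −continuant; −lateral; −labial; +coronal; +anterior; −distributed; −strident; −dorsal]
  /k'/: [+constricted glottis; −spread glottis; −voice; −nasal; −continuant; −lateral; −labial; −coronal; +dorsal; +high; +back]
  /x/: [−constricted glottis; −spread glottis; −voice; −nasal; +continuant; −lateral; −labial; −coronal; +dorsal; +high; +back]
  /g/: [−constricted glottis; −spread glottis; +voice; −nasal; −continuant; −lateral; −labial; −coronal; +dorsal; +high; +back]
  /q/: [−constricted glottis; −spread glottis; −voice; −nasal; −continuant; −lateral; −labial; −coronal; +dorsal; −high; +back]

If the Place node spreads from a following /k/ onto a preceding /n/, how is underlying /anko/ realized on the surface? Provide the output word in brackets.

The Place node dominates the terminals [labial], [round], [coronal], [anterior], [distributed], [strident], [dorsal], [high], [back].
Spreading Place from /k/ onto /n/ replaces those values with /k/'s: [−labial], [−coronal], [+dorsal], [+high], [+back]. Features outside Place ([constricted glottis], [spread glottis], [voice], …) stay as in /n/.
Among the inventory, only /ŋ/ has exactly this specification, giving the surface form [aŋko].

[aŋko]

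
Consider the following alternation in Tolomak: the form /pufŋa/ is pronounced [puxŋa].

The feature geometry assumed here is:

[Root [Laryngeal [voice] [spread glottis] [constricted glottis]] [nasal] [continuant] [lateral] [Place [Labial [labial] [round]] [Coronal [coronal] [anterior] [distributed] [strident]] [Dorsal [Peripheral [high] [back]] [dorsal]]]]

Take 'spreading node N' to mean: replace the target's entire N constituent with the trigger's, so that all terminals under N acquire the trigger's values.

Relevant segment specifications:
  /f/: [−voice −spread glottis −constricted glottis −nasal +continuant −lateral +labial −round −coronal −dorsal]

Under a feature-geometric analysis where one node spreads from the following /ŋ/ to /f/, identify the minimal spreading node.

The alternation /f/ → [x] changes [labial], [round], [dorsal], [high], [back] and nothing else.
In this geometry the lowest node dominating all of them is Place: every daughter of Place dominates only a proper subset, so no lower node suffices.
Delinking /f/'s Place and associating /ŋ/'s Place gives precisely the feature bundle of [x].
[voice], [nasal] — on which /ŋ/ differs from /f/ — are unchanged, so Root cannot have spread; the constituent is no larger than Place.

Place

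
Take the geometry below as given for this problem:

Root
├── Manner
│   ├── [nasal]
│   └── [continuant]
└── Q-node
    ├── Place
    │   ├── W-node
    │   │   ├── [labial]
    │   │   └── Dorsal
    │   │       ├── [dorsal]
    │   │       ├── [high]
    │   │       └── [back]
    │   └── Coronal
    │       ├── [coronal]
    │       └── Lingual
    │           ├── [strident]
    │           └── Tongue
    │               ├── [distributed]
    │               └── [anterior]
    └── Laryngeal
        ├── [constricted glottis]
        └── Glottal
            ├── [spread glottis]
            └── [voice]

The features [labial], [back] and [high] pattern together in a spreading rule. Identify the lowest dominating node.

W-node

[labial] lies under W-node (below Q-node).
[back]: Root > Q-node > Place > W-node > Dorsal > [back].
[high]: Root > Q-node > Place > W-node > Dorsal > [high].
The lowest node appearing on every path is W-node; each proper daughter of W-node fails to dominate at least one of the listed features.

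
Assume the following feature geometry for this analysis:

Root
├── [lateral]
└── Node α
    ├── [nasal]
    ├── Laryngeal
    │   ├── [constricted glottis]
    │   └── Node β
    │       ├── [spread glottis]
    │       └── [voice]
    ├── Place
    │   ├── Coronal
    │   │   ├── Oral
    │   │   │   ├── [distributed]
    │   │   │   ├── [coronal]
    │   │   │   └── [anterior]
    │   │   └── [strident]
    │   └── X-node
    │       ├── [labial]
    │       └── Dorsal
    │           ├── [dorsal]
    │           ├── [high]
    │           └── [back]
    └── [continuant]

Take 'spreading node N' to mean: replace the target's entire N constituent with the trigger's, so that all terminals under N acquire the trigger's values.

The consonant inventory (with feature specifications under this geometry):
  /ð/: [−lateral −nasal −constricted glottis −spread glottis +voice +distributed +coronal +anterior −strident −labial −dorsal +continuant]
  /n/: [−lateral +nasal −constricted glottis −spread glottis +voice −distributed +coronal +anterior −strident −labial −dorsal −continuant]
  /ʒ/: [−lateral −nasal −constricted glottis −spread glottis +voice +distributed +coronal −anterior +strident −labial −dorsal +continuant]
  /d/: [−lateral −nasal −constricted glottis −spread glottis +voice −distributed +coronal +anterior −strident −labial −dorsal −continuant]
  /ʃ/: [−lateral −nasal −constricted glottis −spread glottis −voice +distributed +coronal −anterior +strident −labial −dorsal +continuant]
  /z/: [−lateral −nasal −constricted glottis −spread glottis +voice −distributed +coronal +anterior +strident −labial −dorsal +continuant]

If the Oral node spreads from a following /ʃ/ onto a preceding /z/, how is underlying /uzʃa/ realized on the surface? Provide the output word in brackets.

Oral immediately or transitively dominates [distributed], [coronal], [anterior].
After delinking /z/'s Oral and linking /ʃ/'s, the affected terminals become [+distributed], [+coronal], [−anterior]; [lateral], [nasal], [constricted glottis], … (outside Oral) are retained from /z/.
This feature bundle is that of [ʒ], so /uzʃa/ surfaces as [uʒʃa].

[uʒʃa]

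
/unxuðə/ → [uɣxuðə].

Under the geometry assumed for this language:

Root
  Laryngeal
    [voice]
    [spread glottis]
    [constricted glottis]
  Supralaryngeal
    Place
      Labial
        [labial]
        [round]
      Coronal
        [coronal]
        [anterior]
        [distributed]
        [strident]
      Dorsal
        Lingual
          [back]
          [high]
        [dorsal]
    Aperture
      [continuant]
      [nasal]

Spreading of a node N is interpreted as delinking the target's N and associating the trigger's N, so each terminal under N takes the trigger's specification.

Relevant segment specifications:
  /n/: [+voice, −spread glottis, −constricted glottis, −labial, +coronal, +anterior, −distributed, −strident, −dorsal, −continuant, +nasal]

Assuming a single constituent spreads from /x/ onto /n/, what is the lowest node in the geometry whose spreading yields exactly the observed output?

The alternation /n/ → [ɣ] changes [nasal], [continuant], [coronal], [anterior], [distributed], [strident], [dorsal], [high], [back] and nothing else.
These terminals are all dominated by Supralaryngeal, and no proper subconstituent of Supralaryngeal covers them all; Supralaryngeal is their lowest common ancestor.
Delinking /n/'s Supralaryngeal and associating /x/'s Supralaryngeal gives precisely the feature bundle of [ɣ].
Had Root spread, [voice] would have taken /x/'s value; it stays as in /n/, confirming the spreading constituent is exactly Supralaryngeal.

Supralaryngeal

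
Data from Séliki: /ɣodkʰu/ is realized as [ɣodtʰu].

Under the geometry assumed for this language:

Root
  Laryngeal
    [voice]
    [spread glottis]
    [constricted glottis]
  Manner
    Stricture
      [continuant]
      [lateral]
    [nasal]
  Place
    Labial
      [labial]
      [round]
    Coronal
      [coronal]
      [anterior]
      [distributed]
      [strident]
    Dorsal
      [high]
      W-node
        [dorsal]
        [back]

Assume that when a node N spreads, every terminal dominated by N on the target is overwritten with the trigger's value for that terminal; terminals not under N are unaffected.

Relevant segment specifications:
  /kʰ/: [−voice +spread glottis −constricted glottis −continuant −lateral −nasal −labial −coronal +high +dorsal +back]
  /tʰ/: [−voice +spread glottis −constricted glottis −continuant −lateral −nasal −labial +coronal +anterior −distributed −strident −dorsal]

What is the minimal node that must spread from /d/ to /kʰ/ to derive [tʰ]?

Feature comparison: [coronal], [anterior], [distributed], [strident], [dorsal], [high], [back] differ between /kʰ/ and [tʰ]; the remaining terminals match.
These terminals are all dominated by Place, and no proper subconstituent of Place covers them all; Place is their lowest common ancestor.
Spreading Place from /d/ overwrites each of those terminals with /d/'s values, yielding exactly [tʰ].
Had Root spread, [spread glottis], [voice] would have taken /d/'s values; they stay as in /kʰ/, confirming the spreading constituent is exactly Place.

Place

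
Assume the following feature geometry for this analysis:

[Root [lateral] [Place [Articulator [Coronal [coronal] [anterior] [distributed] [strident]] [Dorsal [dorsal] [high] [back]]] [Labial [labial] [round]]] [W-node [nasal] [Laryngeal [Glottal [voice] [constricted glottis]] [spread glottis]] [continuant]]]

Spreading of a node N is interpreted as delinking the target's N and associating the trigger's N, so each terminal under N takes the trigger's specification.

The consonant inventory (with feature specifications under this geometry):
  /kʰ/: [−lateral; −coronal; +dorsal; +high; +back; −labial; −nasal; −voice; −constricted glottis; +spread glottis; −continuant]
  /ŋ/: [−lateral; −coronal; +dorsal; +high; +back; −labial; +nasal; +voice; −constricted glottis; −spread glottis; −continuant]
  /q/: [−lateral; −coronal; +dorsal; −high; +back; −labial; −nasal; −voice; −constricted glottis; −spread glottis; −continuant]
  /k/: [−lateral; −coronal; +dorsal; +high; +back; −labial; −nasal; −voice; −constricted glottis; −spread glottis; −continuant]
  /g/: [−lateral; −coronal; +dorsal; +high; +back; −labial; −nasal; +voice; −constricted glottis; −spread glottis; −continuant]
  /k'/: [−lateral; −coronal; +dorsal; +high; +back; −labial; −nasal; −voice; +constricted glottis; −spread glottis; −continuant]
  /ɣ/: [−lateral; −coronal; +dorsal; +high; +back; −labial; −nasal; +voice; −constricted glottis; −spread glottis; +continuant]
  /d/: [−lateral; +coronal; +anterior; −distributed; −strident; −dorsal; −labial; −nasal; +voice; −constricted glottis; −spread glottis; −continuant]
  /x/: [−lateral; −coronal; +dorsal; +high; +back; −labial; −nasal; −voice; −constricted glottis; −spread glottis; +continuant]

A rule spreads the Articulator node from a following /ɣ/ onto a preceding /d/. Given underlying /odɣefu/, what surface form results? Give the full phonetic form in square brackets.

[ogɣefu]

Terminals under Articulator in this geometry: [coronal], [anterior], [distributed], [strident], [dorsal], [high], [back].
The target acquires /ɣ/'s values for everything under Articulator — [−coronal], [+dorsal], [+high], [+back] — while keeping its own [lateral], [labial], [nasal], ….
The resulting bundle matches /g/ in the inventory; substituting it for /d/ gives [ogɣefu].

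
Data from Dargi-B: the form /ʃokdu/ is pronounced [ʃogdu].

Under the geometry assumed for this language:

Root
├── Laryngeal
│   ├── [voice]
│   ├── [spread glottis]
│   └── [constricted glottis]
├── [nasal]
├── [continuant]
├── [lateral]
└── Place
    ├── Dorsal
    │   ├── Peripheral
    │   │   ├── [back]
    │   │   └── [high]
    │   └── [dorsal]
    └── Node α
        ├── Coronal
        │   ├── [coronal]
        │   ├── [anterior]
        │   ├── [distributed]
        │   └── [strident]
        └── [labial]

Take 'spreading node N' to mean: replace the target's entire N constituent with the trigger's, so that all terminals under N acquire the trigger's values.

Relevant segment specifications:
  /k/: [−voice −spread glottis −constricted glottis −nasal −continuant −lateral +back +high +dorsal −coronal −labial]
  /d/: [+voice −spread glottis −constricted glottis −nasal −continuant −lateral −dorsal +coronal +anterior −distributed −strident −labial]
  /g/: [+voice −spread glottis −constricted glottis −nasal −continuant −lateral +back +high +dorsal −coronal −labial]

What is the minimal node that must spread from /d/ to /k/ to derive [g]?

Feature comparison: [voice] differs between /k/ and [g]; the remaining terminals match.
Only a single terminal changes, and /d/ supplies the new value, so [voice] itself is the minimal spreading constituent.
[dorsal], [coronal] stay as in /k/ although /d/ differs there, so no node dominating them spread; among the remaining candidates [voice] is the lowest that derives the output.

[voice]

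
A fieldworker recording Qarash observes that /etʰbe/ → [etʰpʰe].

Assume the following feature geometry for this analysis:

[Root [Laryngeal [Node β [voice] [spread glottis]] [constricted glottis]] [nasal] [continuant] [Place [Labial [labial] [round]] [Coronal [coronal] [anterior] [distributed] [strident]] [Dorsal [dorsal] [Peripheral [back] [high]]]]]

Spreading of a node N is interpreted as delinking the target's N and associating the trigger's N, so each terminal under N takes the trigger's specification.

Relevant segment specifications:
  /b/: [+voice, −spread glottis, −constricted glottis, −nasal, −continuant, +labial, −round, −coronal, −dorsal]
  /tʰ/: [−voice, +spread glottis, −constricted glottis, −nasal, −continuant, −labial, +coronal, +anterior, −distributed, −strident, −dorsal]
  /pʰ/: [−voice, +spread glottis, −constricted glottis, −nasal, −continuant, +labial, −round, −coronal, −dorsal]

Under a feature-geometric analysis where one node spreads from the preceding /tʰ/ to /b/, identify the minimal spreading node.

Node β

The alternation /b/ → [pʰ] changes [voice], [spread glottis] and nothing else.
Tracing each changed feature up the tree, the paths first meet at Node β; any lower node misses at least one of them.
If Node β spreads, every terminal under it takes /tʰ/'s value, producing [pʰ] as observed.
[coronal], [labial] stay as in /b/ although /tʰ/ differs there, so no node dominating them spread; among the remaining candidates Node β is the lowest that derives the output.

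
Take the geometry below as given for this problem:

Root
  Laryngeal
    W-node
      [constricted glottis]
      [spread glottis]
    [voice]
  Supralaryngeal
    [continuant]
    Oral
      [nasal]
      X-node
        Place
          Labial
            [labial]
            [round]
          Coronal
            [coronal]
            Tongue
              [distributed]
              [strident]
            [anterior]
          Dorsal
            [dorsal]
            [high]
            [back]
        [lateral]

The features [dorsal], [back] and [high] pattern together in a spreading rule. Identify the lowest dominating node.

Dorsal

[dorsal]: Root / Supralaryngeal / Oral / X-node / Place / Dorsal / [dorsal].
[back]: Root / Supralaryngeal / Oral / X-node / Place / Dorsal / [back].
[high]: Root / Supralaryngeal / Oral / X-node / Place / Dorsal / [high].
Dorsal is the lowest common ancestor — every listed feature sits under it, and no single subconstituent of Dorsal covers them all.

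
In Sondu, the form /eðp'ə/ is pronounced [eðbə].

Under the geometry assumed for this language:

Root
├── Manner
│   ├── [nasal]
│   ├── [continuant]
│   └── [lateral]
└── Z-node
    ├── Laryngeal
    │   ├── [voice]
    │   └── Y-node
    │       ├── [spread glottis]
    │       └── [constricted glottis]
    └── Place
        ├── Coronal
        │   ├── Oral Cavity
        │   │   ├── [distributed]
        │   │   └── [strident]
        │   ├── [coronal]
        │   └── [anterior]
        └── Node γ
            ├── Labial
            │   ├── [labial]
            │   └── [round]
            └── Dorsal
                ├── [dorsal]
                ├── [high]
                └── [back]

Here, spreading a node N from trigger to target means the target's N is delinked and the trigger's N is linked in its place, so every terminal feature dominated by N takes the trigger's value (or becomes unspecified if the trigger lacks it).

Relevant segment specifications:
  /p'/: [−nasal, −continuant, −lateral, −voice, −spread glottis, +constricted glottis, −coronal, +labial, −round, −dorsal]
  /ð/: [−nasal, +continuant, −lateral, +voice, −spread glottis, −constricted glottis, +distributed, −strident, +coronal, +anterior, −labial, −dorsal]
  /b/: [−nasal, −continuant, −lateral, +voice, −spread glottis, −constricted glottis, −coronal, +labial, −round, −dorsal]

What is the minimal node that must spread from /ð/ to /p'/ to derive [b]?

Feature comparison: [voice], [constricted glottis] differ between /p'/ and [b]; the remaining terminals match.
In this geometry the lowest node dominating all of them is Laryngeal: every daughter of Laryngeal dominates only a proper subset, so no lower node suffices.
Spreading Laryngeal from /ð/ overwrites each of those terminals with /ð/'s values, yielding exactly [b].
[coronal], [labial] — on which /ð/ differs from /p'/ — are unchanged, so neither Z-node nor anything higher can have spread; the constituent is no larger than Laryngeal.

Laryngeal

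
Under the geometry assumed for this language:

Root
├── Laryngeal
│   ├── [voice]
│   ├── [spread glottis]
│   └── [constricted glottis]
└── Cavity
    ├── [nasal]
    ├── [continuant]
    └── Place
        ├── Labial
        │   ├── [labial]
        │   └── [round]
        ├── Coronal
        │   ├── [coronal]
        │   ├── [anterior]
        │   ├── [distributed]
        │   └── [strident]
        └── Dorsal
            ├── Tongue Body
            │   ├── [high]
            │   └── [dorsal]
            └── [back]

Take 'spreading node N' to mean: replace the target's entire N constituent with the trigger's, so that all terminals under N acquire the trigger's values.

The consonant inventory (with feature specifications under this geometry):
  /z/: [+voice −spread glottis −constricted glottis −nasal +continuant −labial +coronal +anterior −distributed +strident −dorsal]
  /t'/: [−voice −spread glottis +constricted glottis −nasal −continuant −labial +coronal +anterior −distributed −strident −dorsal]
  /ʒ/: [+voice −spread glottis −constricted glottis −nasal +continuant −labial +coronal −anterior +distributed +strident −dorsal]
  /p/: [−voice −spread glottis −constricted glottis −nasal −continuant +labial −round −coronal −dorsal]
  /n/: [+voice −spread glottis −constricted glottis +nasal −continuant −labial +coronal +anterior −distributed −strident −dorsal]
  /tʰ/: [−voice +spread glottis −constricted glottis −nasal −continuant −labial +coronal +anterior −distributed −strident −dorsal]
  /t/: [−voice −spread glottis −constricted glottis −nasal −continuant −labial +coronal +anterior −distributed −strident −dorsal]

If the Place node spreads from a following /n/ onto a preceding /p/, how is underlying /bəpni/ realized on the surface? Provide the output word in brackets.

Place immediately or transitively dominates [labial], [round], [coronal], [anterior], [distributed], [strident], [high], [dorsal], [back].
After delinking /p/'s Place and linking /n/'s, the affected terminals become [−labial], [+coronal], [+anterior], [−distributed], [−strident], [−dorsal]; [voice], [spread glottis], [constricted glottis], … (outside Place) are retained from /p/.
This feature bundle is that of [t], so /bəpni/ surfaces as [bətni].

[bətni]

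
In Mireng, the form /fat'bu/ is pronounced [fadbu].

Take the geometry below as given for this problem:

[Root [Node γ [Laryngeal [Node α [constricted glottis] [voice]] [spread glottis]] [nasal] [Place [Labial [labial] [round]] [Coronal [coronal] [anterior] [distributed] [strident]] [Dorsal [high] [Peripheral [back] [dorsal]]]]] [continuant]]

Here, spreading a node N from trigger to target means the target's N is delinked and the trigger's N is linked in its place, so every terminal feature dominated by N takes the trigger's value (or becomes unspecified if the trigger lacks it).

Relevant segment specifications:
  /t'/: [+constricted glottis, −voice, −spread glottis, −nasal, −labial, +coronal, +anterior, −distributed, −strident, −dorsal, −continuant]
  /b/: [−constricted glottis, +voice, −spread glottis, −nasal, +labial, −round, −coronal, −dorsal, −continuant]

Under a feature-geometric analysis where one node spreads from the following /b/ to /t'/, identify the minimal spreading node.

Node α

Feature comparison: [voice], [constricted glottis] differ between /t'/ and [d]; the remaining terminals match.
The smallest constituent containing every changed terminal is Node α — each of its daughters lacks at least one of the affected features.
Delinking /t'/'s Node α and associating /b/'s Node α gives precisely the feature bundle of [d].
Features on which the two segments disagree outside Node α, such as [labial], [coronal], are unchanged — nothing dominating them spread, and Node α is the minimal sufficient constituent.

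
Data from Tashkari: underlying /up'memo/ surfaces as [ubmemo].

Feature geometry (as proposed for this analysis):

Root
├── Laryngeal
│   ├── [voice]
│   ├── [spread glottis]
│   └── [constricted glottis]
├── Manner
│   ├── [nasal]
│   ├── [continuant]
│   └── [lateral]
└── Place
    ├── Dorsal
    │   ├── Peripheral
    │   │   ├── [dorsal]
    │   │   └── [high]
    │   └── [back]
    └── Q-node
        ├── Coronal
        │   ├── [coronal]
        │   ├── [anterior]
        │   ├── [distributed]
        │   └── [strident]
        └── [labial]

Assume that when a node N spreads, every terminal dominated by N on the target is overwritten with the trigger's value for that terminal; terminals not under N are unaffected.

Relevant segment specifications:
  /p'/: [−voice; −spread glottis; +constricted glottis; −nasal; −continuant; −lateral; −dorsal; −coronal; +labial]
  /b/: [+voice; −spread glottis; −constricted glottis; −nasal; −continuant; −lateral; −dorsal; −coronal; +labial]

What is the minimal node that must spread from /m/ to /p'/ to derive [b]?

Laryngeal

/p'/ and [b] differ in [voice], [constricted glottis]; every other specified feature is identical.
These terminals are all dominated by Laryngeal, and no proper subconstituent of Laryngeal covers them all; Laryngeal is their lowest common ancestor.
If Laryngeal spreads, every terminal under it takes /m/'s value, producing [b] as observed.
Had Root spread, [nasal] would have taken /m/'s value; it stays as in /p'/, confirming the spreading constituent is exactly Laryngeal.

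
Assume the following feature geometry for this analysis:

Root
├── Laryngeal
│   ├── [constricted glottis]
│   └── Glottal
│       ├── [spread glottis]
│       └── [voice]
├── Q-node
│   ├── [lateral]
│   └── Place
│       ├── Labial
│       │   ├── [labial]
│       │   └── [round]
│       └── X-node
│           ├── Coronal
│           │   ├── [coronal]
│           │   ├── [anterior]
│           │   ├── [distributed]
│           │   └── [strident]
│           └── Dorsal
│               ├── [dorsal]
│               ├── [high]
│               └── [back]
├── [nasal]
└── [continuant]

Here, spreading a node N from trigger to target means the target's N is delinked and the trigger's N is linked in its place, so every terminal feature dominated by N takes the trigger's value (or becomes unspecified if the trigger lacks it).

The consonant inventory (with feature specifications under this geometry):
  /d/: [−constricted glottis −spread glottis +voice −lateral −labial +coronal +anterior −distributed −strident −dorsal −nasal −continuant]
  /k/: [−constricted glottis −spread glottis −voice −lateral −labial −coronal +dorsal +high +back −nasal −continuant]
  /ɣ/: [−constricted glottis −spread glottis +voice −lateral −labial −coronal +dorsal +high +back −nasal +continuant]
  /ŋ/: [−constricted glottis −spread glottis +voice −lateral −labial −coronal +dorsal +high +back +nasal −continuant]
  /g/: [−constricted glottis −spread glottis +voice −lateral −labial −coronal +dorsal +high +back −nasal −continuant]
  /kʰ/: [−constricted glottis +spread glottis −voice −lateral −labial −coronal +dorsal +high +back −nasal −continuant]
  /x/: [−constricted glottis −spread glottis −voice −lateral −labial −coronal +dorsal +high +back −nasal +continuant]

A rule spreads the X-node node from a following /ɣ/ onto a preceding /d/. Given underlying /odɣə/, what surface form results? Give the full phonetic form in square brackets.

Terminals under X-node in this geometry: [coronal], [anterior], [distributed], [strident], [dorsal], [high], [back].
After delinking /d/'s X-node and linking /ɣ/'s, the affected terminals become [−coronal], [+dorsal], [+high], [+back]; [constricted glottis], [spread glottis], [voice], … (outside X-node) are retained from /d/.
This feature bundle is that of [g], so /odɣə/ surfaces as [ogɣə].

[ogɣə]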